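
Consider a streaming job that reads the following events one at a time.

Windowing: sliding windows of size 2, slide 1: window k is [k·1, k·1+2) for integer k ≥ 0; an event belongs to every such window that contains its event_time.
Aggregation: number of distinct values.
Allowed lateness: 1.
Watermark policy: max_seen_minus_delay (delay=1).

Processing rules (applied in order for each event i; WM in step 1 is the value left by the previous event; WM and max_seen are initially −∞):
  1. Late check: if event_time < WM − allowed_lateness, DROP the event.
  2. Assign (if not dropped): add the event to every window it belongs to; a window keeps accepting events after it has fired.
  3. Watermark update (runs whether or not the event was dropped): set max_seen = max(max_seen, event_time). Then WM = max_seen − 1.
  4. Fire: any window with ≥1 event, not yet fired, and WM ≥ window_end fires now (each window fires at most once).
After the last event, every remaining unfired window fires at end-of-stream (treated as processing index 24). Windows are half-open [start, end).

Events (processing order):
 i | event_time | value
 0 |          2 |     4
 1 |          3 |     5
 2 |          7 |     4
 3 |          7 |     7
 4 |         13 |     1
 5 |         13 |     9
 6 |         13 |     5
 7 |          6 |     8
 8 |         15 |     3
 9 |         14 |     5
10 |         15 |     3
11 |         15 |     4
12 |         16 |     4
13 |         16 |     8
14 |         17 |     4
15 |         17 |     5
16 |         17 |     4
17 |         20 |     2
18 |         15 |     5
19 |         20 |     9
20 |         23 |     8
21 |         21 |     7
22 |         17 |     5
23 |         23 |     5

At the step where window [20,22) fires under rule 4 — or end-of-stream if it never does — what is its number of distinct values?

i=0 t=2 v=4: → [2,4),[1,3); WM=1
i=1 t=3 v=5: → [3,5),[2,4); WM=2
i=2 t=7 v=4: → [7,9),[6,8); WM=6; [1,3) fires=1 [2,4) fires=2 [3,5) fires=1
i=3 t=7 v=7: → [7,9),[6,8); WM=6
i=4 t=13 v=1: → [13,15),[12,14); WM=12; [6,8) fires=2 [7,9) fires=2
i=5 t=13 v=9: → [13,15),[12,14); WM=12
i=6 t=13 v=5: → [13,15),[12,14); WM=12
i=7 t=6 v=8: DROP (t<12-1); WM=12
i=8 t=15 v=3: → [15,17),[14,16); WM=14; [12,14) fires=3
i=9 t=14 v=5: → [14,16),[13,15); WM=14
i=10 t=15 v=3: → [15,17),[14,16); WM=14
i=11 t=15 v=4: → [15,17),[14,16); WM=14
i=12 t=16 v=4: → [16,18),[15,17); WM=15; [13,15) fires=3
i=13 t=16 v=8: → [16,18),[15,17); WM=15
i=14 t=17 v=4: → [17,19),[16,18); WM=16; [14,16) fires=3
i=15 t=17 v=5: → [17,19),[16,18); WM=16
i=16 t=17 v=4: → [17,19),[16,18); WM=16
i=17 t=20 v=2: → [20,22),[19,21); WM=19; [15,17) fires=3 [16,18) fires=3 [17,19) fires=2
i=18 t=15 v=5: DROP (t<19-1); WM=19
i=19 t=20 v=9: → [20,22),[19,21); WM=19
i=20 t=23 v=8: → [23,25),[22,24); WM=22; [19,21) fires=2 [20,22) fires=2
i=21 t=21 v=7: → [21,23),[20,22); WM=22
i=22 t=17 v=5: DROP (t<22-1); WM=22
i=23 t=23 v=5: → [23,25),[22,24); WM=22

2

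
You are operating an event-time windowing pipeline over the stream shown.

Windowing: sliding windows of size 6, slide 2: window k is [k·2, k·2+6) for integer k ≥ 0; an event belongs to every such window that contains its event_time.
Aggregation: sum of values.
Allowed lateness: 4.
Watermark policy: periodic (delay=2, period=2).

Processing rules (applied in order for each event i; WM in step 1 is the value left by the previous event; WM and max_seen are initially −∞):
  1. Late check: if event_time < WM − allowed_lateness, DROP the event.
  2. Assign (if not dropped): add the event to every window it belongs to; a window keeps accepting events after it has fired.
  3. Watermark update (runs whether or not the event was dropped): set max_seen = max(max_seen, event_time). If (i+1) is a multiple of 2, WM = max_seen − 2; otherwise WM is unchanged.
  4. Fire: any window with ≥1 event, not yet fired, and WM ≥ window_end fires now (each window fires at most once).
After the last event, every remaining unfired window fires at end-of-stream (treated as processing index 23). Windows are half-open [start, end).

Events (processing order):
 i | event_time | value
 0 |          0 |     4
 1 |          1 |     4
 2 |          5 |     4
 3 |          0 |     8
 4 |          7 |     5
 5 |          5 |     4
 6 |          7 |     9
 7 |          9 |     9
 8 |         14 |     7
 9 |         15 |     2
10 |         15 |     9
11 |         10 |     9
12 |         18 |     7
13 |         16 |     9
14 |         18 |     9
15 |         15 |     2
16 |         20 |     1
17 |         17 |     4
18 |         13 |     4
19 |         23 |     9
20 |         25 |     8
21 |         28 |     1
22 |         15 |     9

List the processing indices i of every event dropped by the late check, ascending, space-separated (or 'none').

18 22

i=0 t=0 v=4: → [0,6); WM=−∞
i=1 t=1 v=4: → [0,6); WM=-1
i=2 t=5 v=4: → [4,10),[2,8),[0,6); WM=-1
i=3 t=0 v=8: → [0,6); WM=3
i=4 t=7 v=5: → [6,12),[4,10),[2,8); WM=3
i=5 t=5 v=4: → [4,10),[2,8),[0,6); WM=5
i=6 t=7 v=9: → [6,12),[4,10),[2,8); WM=5
i=7 t=9 v=9: → [8,14),[6,12),[4,10); WM=7; [0,6) fires=24
i=8 t=14 v=7: → [14,20),[12,18),[10,16); WM=7
i=9 t=15 v=2: → [14,20),[12,18),[10,16); WM=13; [2,8) fires=22 [4,10) fires=31 [6,12) fires=23
i=10 t=15 v=9: → [14,20),[12,18),[10,16); WM=13
i=11 t=10 v=9: → [10,16),[8,14),[6,12); WM=13
i=12 t=18 v=7: → [18,24),[16,22),[14,20); WM=13
i=13 t=16 v=9: → [16,22),[14,20),[12,18); WM=16; [8,14) fires=18 [10,16) fires=27
i=14 t=18 v=9: → [18,24),[16,22),[14,20); WM=16
i=15 t=15 v=2: → [14,20),[12,18),[10,16); WM=16
i=16 t=20 v=1: → [20,26),[18,24),[16,22); WM=16
i=17 t=17 v=4: → [16,22),[14,20),[12,18); WM=18; [12,18) fires=33
i=18 t=13 v=4: DROP (t<18-4); WM=18
i=19 t=23 v=9: → [22,28),[20,26),[18,24); WM=21; [14,20) fires=49
i=20 t=25 v=8: → [24,30),[22,28),[20,26); WM=21
i=21 t=28 v=1: → [28,34),[26,32),[24,30); WM=26; [16,22) fires=30 [18,24) fires=26 [20,26) fires=18
i=22 t=15 v=9: DROP (t<26-4); WM=26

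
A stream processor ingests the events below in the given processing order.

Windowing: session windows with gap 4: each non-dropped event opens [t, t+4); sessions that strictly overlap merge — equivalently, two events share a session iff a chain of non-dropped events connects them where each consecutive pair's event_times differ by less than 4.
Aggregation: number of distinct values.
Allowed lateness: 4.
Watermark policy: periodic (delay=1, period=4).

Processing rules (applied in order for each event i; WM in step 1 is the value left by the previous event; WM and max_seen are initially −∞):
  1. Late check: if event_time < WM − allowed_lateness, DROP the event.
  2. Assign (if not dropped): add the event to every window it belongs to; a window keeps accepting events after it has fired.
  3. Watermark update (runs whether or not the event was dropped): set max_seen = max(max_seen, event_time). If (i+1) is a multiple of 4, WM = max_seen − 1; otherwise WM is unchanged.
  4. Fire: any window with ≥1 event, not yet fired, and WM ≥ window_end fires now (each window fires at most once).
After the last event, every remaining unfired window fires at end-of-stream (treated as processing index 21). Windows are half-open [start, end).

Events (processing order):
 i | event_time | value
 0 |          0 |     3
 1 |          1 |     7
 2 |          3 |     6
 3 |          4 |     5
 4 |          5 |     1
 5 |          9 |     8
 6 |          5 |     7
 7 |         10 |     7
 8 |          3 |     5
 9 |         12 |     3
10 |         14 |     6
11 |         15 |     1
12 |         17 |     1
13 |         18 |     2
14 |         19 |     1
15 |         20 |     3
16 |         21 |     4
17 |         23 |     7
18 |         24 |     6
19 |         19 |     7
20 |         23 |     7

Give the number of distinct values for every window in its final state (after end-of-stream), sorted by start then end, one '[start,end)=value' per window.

[0,9)=5 [9,28)=7

i=0 t=0 v=3: → [0,4); WM=−∞
i=1 t=1 v=7: → [0,5); WM=−∞
i=2 t=3 v=6: → [0,7); WM=−∞
i=3 t=4 v=5: → [0,8); WM=3
i=4 t=5 v=1: → [0,9); WM=3
i=5 t=9 v=8: → [9,13); WM=3
i=6 t=5 v=7: → [0,9); WM=3
i=7 t=10 v=7: → [9,14); WM=9
i=8 t=3 v=5: DROP (t<9-4); WM=9
i=9 t=12 v=3: → [9,16); WM=9
i=10 t=14 v=6: → [9,18); WM=9
i=11 t=15 v=1: → [9,19); WM=14
i=12 t=17 v=1: → [9,21); WM=14
i=13 t=18 v=2: → [9,22); WM=14
i=14 t=19 v=1: → [9,23); WM=14
i=15 t=20 v=3: → [9,24); WM=19
i=16 t=21 v=4: → [9,25); WM=19
i=17 t=23 v=7: → [9,27); WM=19
i=18 t=24 v=6: → [9,28); WM=19
i=19 t=19 v=7: → [9,28); WM=23
i=20 t=23 v=7: → [9,28); WM=23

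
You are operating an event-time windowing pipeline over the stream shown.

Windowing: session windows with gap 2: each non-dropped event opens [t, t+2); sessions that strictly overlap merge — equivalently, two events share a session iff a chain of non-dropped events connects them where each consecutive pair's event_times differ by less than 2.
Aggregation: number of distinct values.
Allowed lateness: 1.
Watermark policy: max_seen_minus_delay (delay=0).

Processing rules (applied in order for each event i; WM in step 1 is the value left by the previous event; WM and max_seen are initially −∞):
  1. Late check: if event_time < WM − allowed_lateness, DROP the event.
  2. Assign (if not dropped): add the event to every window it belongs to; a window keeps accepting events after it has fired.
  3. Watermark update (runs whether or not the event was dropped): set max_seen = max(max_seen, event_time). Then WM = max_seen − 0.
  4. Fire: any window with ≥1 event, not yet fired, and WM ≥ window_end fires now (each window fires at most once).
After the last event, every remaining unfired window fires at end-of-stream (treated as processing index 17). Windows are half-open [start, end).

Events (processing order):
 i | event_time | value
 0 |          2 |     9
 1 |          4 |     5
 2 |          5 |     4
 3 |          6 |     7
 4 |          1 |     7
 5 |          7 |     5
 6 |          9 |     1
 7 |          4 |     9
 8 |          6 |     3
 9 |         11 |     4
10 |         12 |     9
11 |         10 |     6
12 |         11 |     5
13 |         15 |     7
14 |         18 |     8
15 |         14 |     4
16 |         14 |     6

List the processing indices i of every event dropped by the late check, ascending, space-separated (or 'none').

i=0 t=2 v=9: → [2,4); WM=2
i=1 t=4 v=5: → [4,6); WM=4
i=2 t=5 v=4: → [4,7); WM=5
i=3 t=6 v=7: → [4,8); WM=6
i=4 t=1 v=7: DROP (t<6-1); WM=6
i=5 t=7 v=5: → [4,9); WM=7
i=6 t=9 v=1: → [9,11); WM=9
i=7 t=4 v=9: DROP (t<9-1); WM=9
i=8 t=6 v=3: DROP (t<9-1); WM=9
i=9 t=11 v=4: → [11,13); WM=11
i=10 t=12 v=9: → [11,14); WM=12
i=11 t=10 v=6: DROP (t<12-1); WM=12
i=12 t=11 v=5: → [11,14); WM=12
i=13 t=15 v=7: → [15,17); WM=15
i=14 t=18 v=8: → [18,20); WM=18
i=15 t=14 v=4: DROP (t<18-1); WM=18
i=16 t=14 v=6: DROP (t<18-1); WM=18

4 7 8 11 15 16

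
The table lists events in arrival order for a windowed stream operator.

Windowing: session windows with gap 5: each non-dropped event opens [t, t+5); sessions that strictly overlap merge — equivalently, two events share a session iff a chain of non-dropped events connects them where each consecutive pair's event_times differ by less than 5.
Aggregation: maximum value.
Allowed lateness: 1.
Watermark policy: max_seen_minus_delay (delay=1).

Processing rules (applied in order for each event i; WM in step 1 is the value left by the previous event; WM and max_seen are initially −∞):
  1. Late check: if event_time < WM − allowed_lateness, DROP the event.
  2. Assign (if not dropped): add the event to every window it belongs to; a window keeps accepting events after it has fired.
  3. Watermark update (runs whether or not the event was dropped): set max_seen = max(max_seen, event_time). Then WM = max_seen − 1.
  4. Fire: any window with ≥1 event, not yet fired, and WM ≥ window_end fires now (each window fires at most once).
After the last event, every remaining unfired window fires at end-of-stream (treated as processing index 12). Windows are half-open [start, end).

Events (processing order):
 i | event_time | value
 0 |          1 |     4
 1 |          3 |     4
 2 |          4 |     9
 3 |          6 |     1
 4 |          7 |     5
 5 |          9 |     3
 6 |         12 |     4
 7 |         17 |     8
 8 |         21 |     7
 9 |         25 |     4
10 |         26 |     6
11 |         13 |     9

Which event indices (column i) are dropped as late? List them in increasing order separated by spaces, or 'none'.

i=0 t=1 v=4: → [1,6); WM=0
i=1 t=3 v=4: → [1,8); WM=2
i=2 t=4 v=9: → [1,9); WM=3
i=3 t=6 v=1: → [1,11); WM=5
i=4 t=7 v=5: → [1,12); WM=6
i=5 t=9 v=3: → [1,14); WM=8
i=6 t=12 v=4: → [1,17); WM=11
i=7 t=17 v=8: → [17,22); WM=16
i=8 t=21 v=7: → [17,26); WM=20
i=9 t=25 v=4: → [17,30); WM=24
i=10 t=26 v=6: → [17,31); WM=25
i=11 t=13 v=9: DROP (t<25-1); WM=25

11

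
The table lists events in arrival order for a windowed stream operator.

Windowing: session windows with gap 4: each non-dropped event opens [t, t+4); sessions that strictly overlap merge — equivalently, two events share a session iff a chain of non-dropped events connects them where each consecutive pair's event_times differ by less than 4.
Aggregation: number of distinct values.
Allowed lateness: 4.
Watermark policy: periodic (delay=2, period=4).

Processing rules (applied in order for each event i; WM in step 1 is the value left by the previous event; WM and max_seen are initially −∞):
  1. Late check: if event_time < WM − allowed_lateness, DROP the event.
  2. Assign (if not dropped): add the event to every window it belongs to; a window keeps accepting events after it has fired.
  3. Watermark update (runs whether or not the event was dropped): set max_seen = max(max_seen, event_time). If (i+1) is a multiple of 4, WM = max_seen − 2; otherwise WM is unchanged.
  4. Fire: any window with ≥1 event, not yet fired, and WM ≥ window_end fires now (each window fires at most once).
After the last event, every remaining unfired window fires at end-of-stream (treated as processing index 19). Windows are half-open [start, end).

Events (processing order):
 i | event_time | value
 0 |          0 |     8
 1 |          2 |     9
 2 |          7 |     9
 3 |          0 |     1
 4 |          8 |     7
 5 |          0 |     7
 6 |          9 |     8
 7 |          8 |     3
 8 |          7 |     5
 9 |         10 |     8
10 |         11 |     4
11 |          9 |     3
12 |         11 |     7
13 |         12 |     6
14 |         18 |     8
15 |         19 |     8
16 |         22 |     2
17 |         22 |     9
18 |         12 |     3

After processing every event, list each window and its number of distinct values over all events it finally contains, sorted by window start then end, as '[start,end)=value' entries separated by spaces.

[0,6)=3 [7,16)=7 [18,26)=3

i=0 t=0 v=8: → [0,4); WM=−∞
i=1 t=2 v=9: → [0,6); WM=−∞
i=2 t=7 v=9: → [7,11); WM=−∞
i=3 t=0 v=1: → [0,6); WM=5
i=4 t=8 v=7: → [7,12); WM=5
i=5 t=0 v=7: DROP (t<5-4); WM=5
i=6 t=9 v=8: → [7,13); WM=5
i=7 t=8 v=3: → [7,13); WM=7
i=8 t=7 v=5: → [7,13); WM=7
i=9 t=10 v=8: → [7,14); WM=7
i=10 t=11 v=4: → [7,15); WM=7
i=11 t=9 v=3: → [7,15); WM=9
i=12 t=11 v=7: → [7,15); WM=9
i=13 t=12 v=6: → [7,16); WM=9
i=14 t=18 v=8: → [18,22); WM=9
i=15 t=19 v=8: → [18,23); WM=17
i=16 t=22 v=2: → [18,26); WM=17
i=17 t=22 v=9: → [18,26); WM=17
i=18 t=12 v=3: DROP (t<17-4); WM=17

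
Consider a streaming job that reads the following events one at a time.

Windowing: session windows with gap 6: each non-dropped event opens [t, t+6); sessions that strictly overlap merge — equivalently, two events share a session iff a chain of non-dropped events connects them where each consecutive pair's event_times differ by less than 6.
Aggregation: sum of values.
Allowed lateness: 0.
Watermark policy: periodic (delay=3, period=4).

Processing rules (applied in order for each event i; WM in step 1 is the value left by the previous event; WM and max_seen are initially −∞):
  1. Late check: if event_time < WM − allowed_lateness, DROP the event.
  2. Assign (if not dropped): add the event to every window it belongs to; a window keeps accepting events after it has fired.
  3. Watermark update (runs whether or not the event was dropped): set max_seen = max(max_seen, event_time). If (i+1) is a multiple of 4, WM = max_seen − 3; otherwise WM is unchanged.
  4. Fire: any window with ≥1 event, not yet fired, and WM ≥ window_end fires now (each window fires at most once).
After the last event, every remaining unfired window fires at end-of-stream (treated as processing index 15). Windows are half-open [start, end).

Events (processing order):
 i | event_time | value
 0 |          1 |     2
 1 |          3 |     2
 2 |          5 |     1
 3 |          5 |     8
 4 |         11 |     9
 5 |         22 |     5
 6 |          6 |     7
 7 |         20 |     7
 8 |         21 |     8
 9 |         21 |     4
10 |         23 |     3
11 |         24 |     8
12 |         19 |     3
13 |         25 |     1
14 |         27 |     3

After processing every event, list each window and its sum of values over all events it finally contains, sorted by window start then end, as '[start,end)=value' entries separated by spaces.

[1,17)=29 [20,33)=39

i=0 t=1 v=2: → [1,7); WM=−∞
i=1 t=3 v=2: → [1,9); WM=−∞
i=2 t=5 v=1: → [1,11); WM=−∞
i=3 t=5 v=8: → [1,11); WM=2
i=4 t=11 v=9: → [11,17); WM=2
i=5 t=22 v=5: → [22,28); WM=2
i=6 t=6 v=7: → [1,17); WM=2
i=7 t=20 v=7: → [20,28); WM=19
i=8 t=21 v=8: → [20,28); WM=19
i=9 t=21 v=4: → [20,28); WM=19
i=10 t=23 v=3: → [20,29); WM=19
i=11 t=24 v=8: → [20,30); WM=21
i=12 t=19 v=3: DROP (t<21-0); WM=21
i=13 t=25 v=1: → [20,31); WM=21
i=14 t=27 v=3: → [20,33); WM=21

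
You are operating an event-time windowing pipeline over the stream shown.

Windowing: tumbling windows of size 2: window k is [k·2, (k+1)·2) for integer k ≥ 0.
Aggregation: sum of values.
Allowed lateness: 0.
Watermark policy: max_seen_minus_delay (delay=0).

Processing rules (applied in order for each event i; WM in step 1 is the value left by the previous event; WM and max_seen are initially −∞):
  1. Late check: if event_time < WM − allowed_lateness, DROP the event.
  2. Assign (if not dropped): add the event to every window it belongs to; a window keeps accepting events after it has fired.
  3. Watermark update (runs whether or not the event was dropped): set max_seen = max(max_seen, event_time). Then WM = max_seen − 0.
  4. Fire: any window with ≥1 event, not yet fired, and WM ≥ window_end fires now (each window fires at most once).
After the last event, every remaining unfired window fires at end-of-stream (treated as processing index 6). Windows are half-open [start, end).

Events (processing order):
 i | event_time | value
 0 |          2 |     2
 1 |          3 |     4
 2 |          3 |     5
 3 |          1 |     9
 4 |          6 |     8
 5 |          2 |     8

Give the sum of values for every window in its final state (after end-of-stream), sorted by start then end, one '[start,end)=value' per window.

[2,4)=11 [6,8)=8

i=0 t=2 v=2: → [2,4); WM=2
i=1 t=3 v=4: → [2,4); WM=3
i=2 t=3 v=5: → [2,4); WM=3
i=3 t=1 v=9: DROP (t<3-0); WM=3
i=4 t=6 v=8: → [6,8); WM=6; [2,4) fires=11
i=5 t=2 v=8: DROP (t<6-0); WM=6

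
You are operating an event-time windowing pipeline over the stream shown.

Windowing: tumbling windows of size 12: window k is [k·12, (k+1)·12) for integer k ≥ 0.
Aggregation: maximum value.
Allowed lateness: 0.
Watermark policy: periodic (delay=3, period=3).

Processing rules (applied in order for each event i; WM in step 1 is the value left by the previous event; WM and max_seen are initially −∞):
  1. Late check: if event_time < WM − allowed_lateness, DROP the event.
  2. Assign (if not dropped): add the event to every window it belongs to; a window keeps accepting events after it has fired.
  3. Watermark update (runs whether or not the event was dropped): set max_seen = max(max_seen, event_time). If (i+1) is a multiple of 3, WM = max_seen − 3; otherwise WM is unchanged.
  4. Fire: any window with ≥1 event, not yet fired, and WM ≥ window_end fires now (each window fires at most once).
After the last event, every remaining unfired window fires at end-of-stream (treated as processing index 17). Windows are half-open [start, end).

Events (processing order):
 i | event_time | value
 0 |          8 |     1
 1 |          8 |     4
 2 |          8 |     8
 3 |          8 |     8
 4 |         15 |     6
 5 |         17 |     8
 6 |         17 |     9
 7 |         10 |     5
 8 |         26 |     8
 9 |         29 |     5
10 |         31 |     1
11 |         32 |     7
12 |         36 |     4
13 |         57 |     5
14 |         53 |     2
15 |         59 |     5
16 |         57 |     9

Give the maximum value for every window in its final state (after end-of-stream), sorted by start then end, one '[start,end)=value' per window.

i=0 t=8 v=1: → [0,12); WM=−∞
i=1 t=8 v=4: → [0,12); WM=−∞
i=2 t=8 v=8: → [0,12); WM=5
i=3 t=8 v=8: → [0,12); WM=5
i=4 t=15 v=6: → [12,24); WM=5
i=5 t=17 v=8: → [12,24); WM=14; [0,12) fires=8
i=6 t=17 v=9: → [12,24); WM=14
i=7 t=10 v=5: DROP (t<14-0); WM=14
i=8 t=26 v=8: → [24,36); WM=23
i=9 t=29 v=5: → [24,36); WM=23
i=10 t=31 v=1: → [24,36); WM=23
i=11 t=32 v=7: → [24,36); WM=29; [12,24) fires=9
i=12 t=36 v=4: → [36,48); WM=29
i=13 t=57 v=5: → [48,60); WM=29
i=14 t=53 v=2: → [48,60); WM=54; [24,36) fires=8 [36,48) fires=4
i=15 t=59 v=5: → [48,60); WM=54
i=16 t=57 v=9: → [48,60); WM=54

[0,12)=8 [12,24)=9 [24,36)=8 [36,48)=4 [48,60)=9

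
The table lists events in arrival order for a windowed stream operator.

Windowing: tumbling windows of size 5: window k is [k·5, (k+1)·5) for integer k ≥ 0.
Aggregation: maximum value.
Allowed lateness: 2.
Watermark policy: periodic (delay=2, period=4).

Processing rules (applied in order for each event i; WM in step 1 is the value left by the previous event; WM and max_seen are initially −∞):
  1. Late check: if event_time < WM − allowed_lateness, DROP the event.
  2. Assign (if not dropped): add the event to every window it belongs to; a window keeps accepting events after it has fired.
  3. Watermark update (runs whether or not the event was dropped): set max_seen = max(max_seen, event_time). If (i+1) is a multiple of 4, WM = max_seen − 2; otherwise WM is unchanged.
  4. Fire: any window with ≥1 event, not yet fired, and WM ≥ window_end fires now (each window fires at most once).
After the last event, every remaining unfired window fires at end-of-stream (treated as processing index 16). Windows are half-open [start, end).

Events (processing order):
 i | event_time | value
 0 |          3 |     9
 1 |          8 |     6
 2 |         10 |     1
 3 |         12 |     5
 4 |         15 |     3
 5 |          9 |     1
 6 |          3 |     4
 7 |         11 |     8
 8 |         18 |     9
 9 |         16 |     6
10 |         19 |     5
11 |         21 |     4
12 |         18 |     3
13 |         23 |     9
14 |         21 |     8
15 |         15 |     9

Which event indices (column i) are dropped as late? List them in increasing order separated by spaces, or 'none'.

6 15

i=0 t=3 v=9: → [0,5); WM=−∞
i=1 t=8 v=6: → [5,10); WM=−∞
i=2 t=10 v=1: → [10,15); WM=−∞
i=3 t=12 v=5: → [10,15); WM=10; [0,5) fires=9 [5,10) fires=6
i=4 t=15 v=3: → [15,20); WM=10
i=5 t=9 v=1: → [5,10); WM=10
i=6 t=3 v=4: DROP (t<10-2); WM=10
i=7 t=11 v=8: → [10,15); WM=13
i=8 t=18 v=9: → [15,20); WM=13
i=9 t=16 v=6: → [15,20); WM=13
i=10 t=19 v=5: → [15,20); WM=13
i=11 t=21 v=4: → [20,25); WM=19; [10,15) fires=8
i=12 t=18 v=3: → [15,20); WM=19
i=13 t=23 v=9: → [20,25); WM=19
i=14 t=21 v=8: → [20,25); WM=19
i=15 t=15 v=9: DROP (t<19-2); WM=21; [15,20) fires=9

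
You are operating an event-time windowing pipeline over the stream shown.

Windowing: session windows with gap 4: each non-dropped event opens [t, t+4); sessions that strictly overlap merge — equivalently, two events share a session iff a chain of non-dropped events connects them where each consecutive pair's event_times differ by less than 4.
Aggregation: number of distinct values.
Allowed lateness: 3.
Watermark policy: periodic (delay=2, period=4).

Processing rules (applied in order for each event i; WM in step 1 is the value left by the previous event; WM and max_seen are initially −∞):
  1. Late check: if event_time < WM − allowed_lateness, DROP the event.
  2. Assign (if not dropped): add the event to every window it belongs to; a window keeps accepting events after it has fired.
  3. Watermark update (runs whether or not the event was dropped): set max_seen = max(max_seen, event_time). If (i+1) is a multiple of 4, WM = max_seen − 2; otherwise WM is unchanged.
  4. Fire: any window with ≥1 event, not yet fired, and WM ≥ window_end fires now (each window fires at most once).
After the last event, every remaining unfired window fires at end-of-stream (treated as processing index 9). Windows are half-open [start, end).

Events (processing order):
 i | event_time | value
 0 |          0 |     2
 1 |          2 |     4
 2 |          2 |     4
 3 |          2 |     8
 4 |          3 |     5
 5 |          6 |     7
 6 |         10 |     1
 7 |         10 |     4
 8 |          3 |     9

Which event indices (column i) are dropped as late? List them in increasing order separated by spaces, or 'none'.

8

i=0 t=0 v=2: → [0,4); WM=−∞
i=1 t=2 v=4: → [0,6); WM=−∞
i=2 t=2 v=4: → [0,6); WM=−∞
i=3 t=2 v=8: → [0,6); WM=0
i=4 t=3 v=5: → [0,7); WM=0
i=5 t=6 v=7: → [0,10); WM=0
i=6 t=10 v=1: → [10,14); WM=0
i=7 t=10 v=4: → [10,14); WM=8
i=8 t=3 v=9: DROP (t<8-3); WM=8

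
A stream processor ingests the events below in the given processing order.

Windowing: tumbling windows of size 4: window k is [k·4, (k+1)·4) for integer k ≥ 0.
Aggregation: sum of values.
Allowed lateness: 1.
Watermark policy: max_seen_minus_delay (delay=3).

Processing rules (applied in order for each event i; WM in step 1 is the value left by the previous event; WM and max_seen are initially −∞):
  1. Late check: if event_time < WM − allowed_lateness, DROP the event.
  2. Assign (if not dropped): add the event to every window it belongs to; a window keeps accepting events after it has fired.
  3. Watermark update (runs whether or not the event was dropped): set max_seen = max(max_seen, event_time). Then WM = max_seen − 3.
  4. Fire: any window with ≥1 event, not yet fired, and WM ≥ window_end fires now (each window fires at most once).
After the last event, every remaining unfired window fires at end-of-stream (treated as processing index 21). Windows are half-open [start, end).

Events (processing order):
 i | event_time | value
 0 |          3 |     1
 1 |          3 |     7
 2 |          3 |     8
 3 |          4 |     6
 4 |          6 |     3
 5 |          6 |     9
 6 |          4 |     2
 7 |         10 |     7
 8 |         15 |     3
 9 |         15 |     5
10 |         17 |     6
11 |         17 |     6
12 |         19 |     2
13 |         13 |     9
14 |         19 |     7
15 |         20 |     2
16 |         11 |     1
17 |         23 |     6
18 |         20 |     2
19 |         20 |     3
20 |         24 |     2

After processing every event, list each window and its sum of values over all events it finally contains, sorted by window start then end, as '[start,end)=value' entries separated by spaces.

[0,4)=16 [4,8)=20 [8,12)=7 [12,16)=8 [16,20)=21 [20,24)=13 [24,28)=2

i=0 t=3 v=1: → [0,4); WM=0
i=1 t=3 v=7: → [0,4); WM=0
i=2 t=3 v=8: → [0,4); WM=0
i=3 t=4 v=6: → [4,8); WM=1
i=4 t=6 v=3: → [4,8); WM=3
i=5 t=6 v=9: → [4,8); WM=3
i=6 t=4 v=2: → [4,8); WM=3
i=7 t=10 v=7: → [8,12); WM=7; [0,4) fires=16
i=8 t=15 v=3: → [12,16); WM=12; [4,8) fires=20 [8,12) fires=7
i=9 t=15 v=5: → [12,16); WM=12
i=10 t=17 v=6: → [16,20); WM=14
i=11 t=17 v=6: → [16,20); WM=14
i=12 t=19 v=2: → [16,20); WM=16; [12,16) fires=8
i=13 t=13 v=9: DROP (t<16-1); WM=16
i=14 t=19 v=7: → [16,20); WM=16
i=15 t=20 v=2: → [20,24); WM=17
i=16 t=11 v=1: DROP (t<17-1); WM=17
i=17 t=23 v=6: → [20,24); WM=20; [16,20) fires=21
i=18 t=20 v=2: → [20,24); WM=20
i=19 t=20 v=3: → [20,24); WM=20
i=20 t=24 v=2: → [24,28); WM=21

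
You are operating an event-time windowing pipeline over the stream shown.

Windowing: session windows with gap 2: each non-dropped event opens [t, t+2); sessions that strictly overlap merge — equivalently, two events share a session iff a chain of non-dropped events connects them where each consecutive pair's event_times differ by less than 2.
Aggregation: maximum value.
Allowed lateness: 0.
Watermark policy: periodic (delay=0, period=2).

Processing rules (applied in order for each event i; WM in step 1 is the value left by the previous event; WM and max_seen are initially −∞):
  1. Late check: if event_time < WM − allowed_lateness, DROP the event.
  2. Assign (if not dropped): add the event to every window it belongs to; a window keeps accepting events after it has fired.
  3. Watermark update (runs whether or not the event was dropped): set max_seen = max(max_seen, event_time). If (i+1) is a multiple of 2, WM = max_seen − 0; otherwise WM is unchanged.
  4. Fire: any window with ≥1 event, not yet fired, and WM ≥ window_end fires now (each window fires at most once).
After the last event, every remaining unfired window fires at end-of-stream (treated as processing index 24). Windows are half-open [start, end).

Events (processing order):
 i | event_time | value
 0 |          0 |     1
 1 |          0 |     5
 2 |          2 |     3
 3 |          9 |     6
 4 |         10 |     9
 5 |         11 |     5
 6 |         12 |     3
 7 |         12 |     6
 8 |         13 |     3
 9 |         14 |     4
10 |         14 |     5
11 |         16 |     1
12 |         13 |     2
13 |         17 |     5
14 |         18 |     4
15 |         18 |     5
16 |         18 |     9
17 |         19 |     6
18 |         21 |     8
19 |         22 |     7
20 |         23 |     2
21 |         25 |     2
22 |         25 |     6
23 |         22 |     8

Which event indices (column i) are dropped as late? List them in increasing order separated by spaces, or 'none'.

12 23

i=0 t=0 v=1: → [0,2); WM=−∞
i=1 t=0 v=5: → [0,2); WM=0
i=2 t=2 v=3: → [2,4); WM=0
i=3 t=9 v=6: → [9,11); WM=9
i=4 t=10 v=9: → [9,12); WM=9
i=5 t=11 v=5: → [9,13); WM=11
i=6 t=12 v=3: → [9,14); WM=11
i=7 t=12 v=6: → [9,14); WM=12
i=8 t=13 v=3: → [9,15); WM=12
i=9 t=14 v=4: → [9,16); WM=14
i=10 t=14 v=5: → [9,16); WM=14
i=11 t=16 v=1: → [16,18); WM=16
i=12 t=13 v=2: DROP (t<16-0); WM=16
i=13 t=17 v=5: → [16,19); WM=17
i=14 t=18 v=4: → [16,20); WM=17
i=15 t=18 v=5: → [16,20); WM=18
i=16 t=18 v=9: → [16,20); WM=18
i=17 t=19 v=6: → [16,21); WM=19
i=18 t=21 v=8: → [21,23); WM=19
i=19 t=22 v=7: → [21,24); WM=22
i=20 t=23 v=2: → [21,25); WM=22
i=21 t=25 v=2: → [25,27); WM=25
i=22 t=25 v=6: → [25,27); WM=25
i=23 t=22 v=8: DROP (t<25-0); WM=25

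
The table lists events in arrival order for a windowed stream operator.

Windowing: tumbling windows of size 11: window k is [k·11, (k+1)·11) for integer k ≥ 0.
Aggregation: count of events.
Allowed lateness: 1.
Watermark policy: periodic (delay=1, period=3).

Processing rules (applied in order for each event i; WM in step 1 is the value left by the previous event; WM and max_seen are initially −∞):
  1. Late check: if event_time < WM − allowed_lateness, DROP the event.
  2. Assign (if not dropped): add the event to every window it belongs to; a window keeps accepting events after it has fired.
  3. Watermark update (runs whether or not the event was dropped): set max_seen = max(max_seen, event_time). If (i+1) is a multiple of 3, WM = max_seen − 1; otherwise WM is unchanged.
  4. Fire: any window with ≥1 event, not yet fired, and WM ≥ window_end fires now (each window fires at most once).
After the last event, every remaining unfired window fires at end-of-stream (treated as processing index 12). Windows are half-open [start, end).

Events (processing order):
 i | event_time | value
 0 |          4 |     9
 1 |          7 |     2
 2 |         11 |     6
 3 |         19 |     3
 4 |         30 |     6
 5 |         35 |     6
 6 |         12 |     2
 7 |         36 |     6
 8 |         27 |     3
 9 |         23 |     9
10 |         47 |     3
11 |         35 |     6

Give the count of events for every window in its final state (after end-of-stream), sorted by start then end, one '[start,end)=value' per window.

[0,11)=2 [11,22)=2 [22,33)=1 [33,44)=3 [44,55)=1

i=0 t=4 v=9: → [0,11); WM=−∞
i=1 t=7 v=2: → [0,11); WM=−∞
i=2 t=11 v=6: → [11,22); WM=10
i=3 t=19 v=3: → [11,22); WM=10
i=4 t=30 v=6: → [22,33); WM=10
i=5 t=35 v=6: → [33,44); WM=34; [0,11) fires=2 [11,22) fires=2 [22,33) fires=1
i=6 t=12 v=2: DROP (t<34-1); WM=34
i=7 t=36 v=6: → [33,44); WM=34
i=8 t=27 v=3: DROP (t<34-1); WM=35
i=9 t=23 v=9: DROP (t<35-1); WM=35
i=10 t=47 v=3: → [44,55); WM=35
i=11 t=35 v=6: → [33,44); WM=46; [33,44) fires=3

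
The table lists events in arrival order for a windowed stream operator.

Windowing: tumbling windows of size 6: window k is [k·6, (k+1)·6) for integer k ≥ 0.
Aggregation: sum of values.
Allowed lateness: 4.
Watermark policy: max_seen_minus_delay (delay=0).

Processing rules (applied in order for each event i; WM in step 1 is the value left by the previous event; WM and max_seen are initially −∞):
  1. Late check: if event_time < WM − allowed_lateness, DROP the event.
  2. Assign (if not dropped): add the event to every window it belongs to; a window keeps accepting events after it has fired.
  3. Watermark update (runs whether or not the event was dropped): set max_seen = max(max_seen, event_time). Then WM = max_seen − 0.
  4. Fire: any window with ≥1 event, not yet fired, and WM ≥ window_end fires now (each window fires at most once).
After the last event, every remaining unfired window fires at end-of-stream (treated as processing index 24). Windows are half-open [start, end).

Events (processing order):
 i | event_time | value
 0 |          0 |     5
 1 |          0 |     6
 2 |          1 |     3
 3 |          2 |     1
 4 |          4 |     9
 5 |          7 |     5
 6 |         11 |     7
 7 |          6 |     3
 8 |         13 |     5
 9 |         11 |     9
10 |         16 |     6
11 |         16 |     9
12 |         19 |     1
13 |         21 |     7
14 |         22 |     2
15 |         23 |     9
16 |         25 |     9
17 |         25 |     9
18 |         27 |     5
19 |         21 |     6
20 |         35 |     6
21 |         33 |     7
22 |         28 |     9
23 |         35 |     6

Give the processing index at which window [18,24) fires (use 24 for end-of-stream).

i=0 t=0 v=5: → [0,6); WM=0
i=1 t=0 v=6: → [0,6); WM=0
i=2 t=1 v=3: → [0,6); WM=1
i=3 t=2 v=1: → [0,6); WM=2
i=4 t=4 v=9: → [0,6); WM=4
i=5 t=7 v=5: → [6,12); WM=7; [0,6) fires=24
i=6 t=11 v=7: → [6,12); WM=11
i=7 t=6 v=3: DROP (t<11-4); WM=11
i=8 t=13 v=5: → [12,18); WM=13; [6,12) fires=12
i=9 t=11 v=9: → [6,12); WM=13
i=10 t=16 v=6: → [12,18); WM=16
i=11 t=16 v=9: → [12,18); WM=16
i=12 t=19 v=1: → [18,24); WM=19; [12,18) fires=20
i=13 t=21 v=7: → [18,24); WM=21
i=14 t=22 v=2: → [18,24); WM=22
i=15 t=23 v=9: → [18,24); WM=23
i=16 t=25 v=9: → [24,30); WM=25; [18,24) fires=19
i=17 t=25 v=9: → [24,30); WM=25
i=18 t=27 v=5: → [24,30); WM=27
i=19 t=21 v=6: DROP (t<27-4); WM=27
i=20 t=35 v=6: → [30,36); WM=35; [24,30) fires=23
i=21 t=33 v=7: → [30,36); WM=35
i=22 t=28 v=9: DROP (t<35-4); WM=35
i=23 t=35 v=6: → [30,36); WM=35

16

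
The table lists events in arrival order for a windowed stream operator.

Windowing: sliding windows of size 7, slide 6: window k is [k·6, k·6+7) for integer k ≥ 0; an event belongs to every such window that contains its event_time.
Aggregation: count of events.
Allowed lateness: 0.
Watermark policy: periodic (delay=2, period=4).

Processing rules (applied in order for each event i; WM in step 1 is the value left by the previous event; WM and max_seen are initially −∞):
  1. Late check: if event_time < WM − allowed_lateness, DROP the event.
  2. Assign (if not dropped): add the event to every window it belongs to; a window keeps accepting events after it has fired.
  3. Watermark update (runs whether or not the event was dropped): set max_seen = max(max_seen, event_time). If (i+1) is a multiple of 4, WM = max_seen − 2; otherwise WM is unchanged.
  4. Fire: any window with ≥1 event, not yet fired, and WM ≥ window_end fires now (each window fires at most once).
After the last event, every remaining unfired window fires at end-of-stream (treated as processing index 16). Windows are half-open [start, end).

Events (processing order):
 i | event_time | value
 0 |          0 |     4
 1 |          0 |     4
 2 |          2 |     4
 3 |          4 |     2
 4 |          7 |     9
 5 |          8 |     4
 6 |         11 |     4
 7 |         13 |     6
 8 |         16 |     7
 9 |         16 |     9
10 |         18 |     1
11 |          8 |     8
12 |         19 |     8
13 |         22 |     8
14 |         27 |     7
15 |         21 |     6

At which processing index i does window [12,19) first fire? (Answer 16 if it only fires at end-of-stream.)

i=0 t=0 v=4: → [0,7); WM=−∞
i=1 t=0 v=4: → [0,7); WM=−∞
i=2 t=2 v=4: → [0,7); WM=−∞
i=3 t=4 v=2: → [0,7); WM=2
i=4 t=7 v=9: → [6,13); WM=2
i=5 t=8 v=4: → [6,13); WM=2
i=6 t=11 v=4: → [6,13); WM=2
i=7 t=13 v=6: → [12,19); WM=11; [0,7) fires=4
i=8 t=16 v=7: → [12,19); WM=11
i=9 t=16 v=9: → [12,19); WM=11
i=10 t=18 v=1: → [18,25),[12,19); WM=11
i=11 t=8 v=8: DROP (t<11-0); WM=16; [6,13) fires=3
i=12 t=19 v=8: → [18,25); WM=16
i=13 t=22 v=8: → [18,25); WM=16
i=14 t=27 v=7: → [24,31); WM=16
i=15 t=21 v=6: → [18,25); WM=25; [12,19) fires=4 [18,25) fires=4

15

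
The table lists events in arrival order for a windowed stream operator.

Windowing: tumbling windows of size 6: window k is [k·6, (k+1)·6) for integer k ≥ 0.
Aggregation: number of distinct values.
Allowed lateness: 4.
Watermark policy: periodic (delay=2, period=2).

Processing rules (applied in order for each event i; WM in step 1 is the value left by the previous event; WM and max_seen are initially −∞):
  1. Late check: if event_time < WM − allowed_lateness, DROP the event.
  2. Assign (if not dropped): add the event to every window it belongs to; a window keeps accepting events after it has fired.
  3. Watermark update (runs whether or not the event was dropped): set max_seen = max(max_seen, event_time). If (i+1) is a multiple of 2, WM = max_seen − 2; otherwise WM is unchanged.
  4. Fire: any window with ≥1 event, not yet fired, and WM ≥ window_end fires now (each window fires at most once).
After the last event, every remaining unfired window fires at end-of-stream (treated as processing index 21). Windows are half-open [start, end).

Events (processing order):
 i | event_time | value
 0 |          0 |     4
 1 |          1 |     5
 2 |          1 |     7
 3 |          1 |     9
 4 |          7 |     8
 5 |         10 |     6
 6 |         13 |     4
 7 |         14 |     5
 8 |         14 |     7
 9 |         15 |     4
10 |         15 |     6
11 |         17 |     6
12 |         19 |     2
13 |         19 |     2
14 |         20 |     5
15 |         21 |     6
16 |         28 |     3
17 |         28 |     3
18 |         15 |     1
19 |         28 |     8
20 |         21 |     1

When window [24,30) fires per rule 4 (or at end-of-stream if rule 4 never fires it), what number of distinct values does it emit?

i=0 t=0 v=4: → [0,6); WM=−∞
i=1 t=1 v=5: → [0,6); WM=-1
i=2 t=1 v=7: → [0,6); WM=-1
i=3 t=1 v=9: → [0,6); WM=-1
i=4 t=7 v=8: → [6,12); WM=-1
i=5 t=10 v=6: → [6,12); WM=8; [0,6) fires=4
i=6 t=13 v=4: → [12,18); WM=8
i=7 t=14 v=5: → [12,18); WM=12; [6,12) fires=2
i=8 t=14 v=7: → [12,18); WM=12
i=9 t=15 v=4: → [12,18); WM=13
i=10 t=15 v=6: → [12,18); WM=13
i=11 t=17 v=6: → [12,18); WM=15
i=12 t=19 v=2: → [18,24); WM=15
i=13 t=19 v=2: → [18,24); WM=17
i=14 t=20 v=5: → [18,24); WM=17
i=15 t=21 v=6: → [18,24); WM=19; [12,18) fires=4
i=16 t=28 v=3: → [24,30); WM=19
i=17 t=28 v=3: → [24,30); WM=26; [18,24) fires=3
i=18 t=15 v=1: DROP (t<26-4); WM=26
i=19 t=28 v=8: → [24,30); WM=26
i=20 t=21 v=1: DROP (t<26-4); WM=26

2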